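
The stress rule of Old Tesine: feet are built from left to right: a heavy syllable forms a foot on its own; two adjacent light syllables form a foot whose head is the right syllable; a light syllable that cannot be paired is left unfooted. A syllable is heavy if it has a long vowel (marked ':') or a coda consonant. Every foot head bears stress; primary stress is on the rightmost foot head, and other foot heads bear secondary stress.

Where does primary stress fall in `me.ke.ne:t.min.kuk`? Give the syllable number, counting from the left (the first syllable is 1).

Weights: 1 me L, 2 ke L, 3 ne:t H, 4 min H, 5 kuk H.
Parse left to right (heavy = foot alone; LL = one foot; stranded L unfooted): (me.ˈke) (ˈne:t) (ˈmin) (ˈkuk).
Foot heads: 2, 3, 4, 5.
Primary stress on the rightmost head = syllable 5.
Primary stress: syllable 5 → me.ke.ne:t.min.ˈkuk.

5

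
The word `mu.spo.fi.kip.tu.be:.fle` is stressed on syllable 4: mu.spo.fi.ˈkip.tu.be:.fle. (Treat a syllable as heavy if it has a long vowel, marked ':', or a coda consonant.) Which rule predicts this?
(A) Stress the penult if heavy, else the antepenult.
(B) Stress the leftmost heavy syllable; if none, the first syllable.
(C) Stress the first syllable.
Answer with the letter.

Rule A → syllable 6 (observed: 4).
Rule B → syllable 4 ✓.
Rule C → syllable 1 (observed: 4).

B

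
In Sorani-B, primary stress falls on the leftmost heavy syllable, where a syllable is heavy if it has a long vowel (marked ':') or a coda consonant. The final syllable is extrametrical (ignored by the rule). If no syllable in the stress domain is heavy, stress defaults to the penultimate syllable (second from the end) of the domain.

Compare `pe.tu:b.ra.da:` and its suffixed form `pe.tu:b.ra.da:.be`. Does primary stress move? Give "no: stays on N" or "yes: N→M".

no: stays on 2

Base `pe.tu:b.ra.da:` (4 syllables):
  The final syllable (4, da:) is extrametrical; the stress domain is syllables 1–3.
  Weights: 1 pe L, 2 tu:b H, 3 ra L.
  Heavy syllables in the domain: 2. The leftmost is syllable 2 (tu:b).
  → primary stress on syllable 2.
Suffixed `pe.tu:b.ra.da:.be` (5 syllables):
  The final syllable (5, be) is extrametrical; the stress domain is syllables 1–4.
  Weights: 1 pe L, 2 tu:b H, 3 ra L, 4 da: H.
  Heavy syllables in the domain: 2, 4. The leftmost is syllable 2 (tu:b).
  → primary stress on syllable 2.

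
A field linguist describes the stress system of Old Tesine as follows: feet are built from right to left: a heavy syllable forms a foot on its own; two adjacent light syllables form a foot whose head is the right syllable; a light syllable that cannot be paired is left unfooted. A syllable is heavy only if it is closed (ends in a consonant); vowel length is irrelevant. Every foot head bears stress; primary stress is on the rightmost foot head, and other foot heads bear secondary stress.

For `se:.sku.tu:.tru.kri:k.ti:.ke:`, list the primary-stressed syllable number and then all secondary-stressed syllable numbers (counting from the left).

primary 7, secondary 2, 4, 5

Weights: 1 se: L, 2 sku L, 3 tu: L, 4 tru L, 5 kri:k H, 6 ti: L, 7 ke: L.
Parse right to left (heavy = foot alone; LL = one foot; stranded L unfooted): (se:.ˈsku) (tu:.ˈtru) (ˈkri:k) (ti:.ˈke:).
Foot heads: 2, 4, 5, 7.
Primary stress on the rightmost head = syllable 7.
Secondary stress on 2, 4, 5: se:.ˌsku.tu:.ˌtru.ˌkri:k.ti:.ˈke:.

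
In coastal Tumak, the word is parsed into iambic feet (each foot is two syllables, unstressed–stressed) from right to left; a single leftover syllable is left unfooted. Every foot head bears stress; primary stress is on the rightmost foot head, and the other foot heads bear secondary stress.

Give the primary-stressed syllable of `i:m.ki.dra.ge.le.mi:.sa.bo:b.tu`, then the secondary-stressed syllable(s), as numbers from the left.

Parse right to left into iambic (σˈσ) feet: i:m (ki.ˈdra) (ge.ˈle) (mi:.ˈsa) (bo:b.ˈtu). Syllable 1 is left unfooted.
Foot heads (stressed positions): 3, 5, 7, 9.
End Rule Rightmost: primary stress on the rightmost head = syllable 9.
Secondary stress on 3, 5, 7: i:m.ki.ˌdra.ge.ˌle.mi:.ˌsa.bo:b.ˈtu.

primary 9, secondary 3, 5, 7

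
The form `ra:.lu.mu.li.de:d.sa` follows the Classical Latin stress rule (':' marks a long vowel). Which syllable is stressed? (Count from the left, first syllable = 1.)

5

Classical Latin: stress the penult if heavy (long vowel or closed), else the antepenult.
Weights: 4 li L, 5 de:d H, 6 sa L.
The penult (syllable 5, de:d) is heavy, so it takes stress.
Stress on syllable 5: ra:.lu.mu.li.ˈde:d.sa.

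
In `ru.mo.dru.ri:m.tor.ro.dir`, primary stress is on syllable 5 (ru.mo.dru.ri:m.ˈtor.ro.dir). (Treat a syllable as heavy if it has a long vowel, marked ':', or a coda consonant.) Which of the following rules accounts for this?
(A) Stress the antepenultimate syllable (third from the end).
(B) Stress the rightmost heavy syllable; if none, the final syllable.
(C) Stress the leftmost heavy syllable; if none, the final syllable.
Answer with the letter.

Rule A → syllable 5 ✓.
Rule B → syllable 7 (observed: 5).
Rule C → syllable 4 (observed: 5).

A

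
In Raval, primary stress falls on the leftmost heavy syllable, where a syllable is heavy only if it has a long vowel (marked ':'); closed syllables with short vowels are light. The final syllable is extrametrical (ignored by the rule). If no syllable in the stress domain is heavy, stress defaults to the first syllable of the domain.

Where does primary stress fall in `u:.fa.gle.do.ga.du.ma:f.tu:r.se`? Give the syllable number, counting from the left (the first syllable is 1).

1

The final syllable (9, se) is extrametrical; the stress domain is syllables 1–8.
Weights: 1 u: H, 2 fa L, 3 gle L, 4 do L, 5 ga L, 6 du L, 7 ma:f H, 8 tu:r H.
Heavy syllables in the domain: 1, 7, 8. The leftmost is syllable 1 (u:).
Primary stress: syllable 1 → ˈu:.fa.gle.do.ga.du.ma:f.tu:r.se.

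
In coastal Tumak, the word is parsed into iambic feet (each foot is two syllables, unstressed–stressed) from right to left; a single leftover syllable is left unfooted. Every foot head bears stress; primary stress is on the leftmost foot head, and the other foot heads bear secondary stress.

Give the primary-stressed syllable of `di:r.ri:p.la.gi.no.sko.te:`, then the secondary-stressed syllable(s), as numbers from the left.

primary 3, secondary 5, 7

Parse right to left into iambic (σˈσ) feet: di:r (ri:p.ˈla) (gi.ˈno) (sko.ˈte:). Syllable 1 is left unfooted.
Foot heads (stressed positions): 3, 5, 7.
End Rule Leftmost: primary stress on the leftmost head = syllable 3.
Secondary stress on 5, 7: di:r.ri:p.ˈla.gi.ˌno.sko.ˌte:.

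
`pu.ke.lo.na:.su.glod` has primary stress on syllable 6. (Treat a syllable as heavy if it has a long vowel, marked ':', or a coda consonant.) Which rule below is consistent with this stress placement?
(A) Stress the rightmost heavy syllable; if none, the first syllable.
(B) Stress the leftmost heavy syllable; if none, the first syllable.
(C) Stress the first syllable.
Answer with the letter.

Rule A → syllable 6 ✓.
Rule B → syllable 4 (observed: 6).
Rule C → syllable 1 (observed: 6).

A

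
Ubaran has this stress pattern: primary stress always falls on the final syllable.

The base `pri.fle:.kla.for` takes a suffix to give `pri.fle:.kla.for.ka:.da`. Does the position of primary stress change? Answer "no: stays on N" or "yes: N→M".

Base `pri.fle:.kla.for` (4 syllables):
  The word has 4 syllables; the final syllable is syllable 4 (for).
  → primary stress on syllable 4.
Suffixed `pri.fle:.kla.for.ka:.da` (6 syllables):
  The word has 6 syllables; the final syllable is syllable 6 (da).
  → primary stress on syllable 6.

yes: 4→6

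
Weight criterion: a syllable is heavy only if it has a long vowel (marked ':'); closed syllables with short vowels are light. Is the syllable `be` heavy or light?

`be`: short vowel, open (no coda). Short vowel → light.

light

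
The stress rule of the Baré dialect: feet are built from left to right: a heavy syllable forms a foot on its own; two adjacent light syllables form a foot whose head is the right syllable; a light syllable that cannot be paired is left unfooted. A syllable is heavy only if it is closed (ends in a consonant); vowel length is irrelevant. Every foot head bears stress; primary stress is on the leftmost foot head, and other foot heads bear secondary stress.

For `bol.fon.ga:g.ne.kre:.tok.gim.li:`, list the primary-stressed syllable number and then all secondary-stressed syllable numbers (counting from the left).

Weights: 1 bol H, 2 fon H, 3 ga:g H, 4 ne L, 5 kre: L, 6 tok H, 7 gim H, 8 li: L.
Parse left to right (heavy = foot alone; LL = one foot; stranded L unfooted): (ˈbol) (ˈfon) (ˈga:g) (ne.ˈkre:) (ˈtok) (ˈgim) li:.
Foot heads: 1, 2, 3, 5, 6, 7.
Primary stress on the leftmost head = syllable 1.
Secondary stress on 2, 3, 5, 6, 7: ˈbol.ˌfon.ˌga:g.ne.ˌkre:.ˌtok.ˌgim.li:.

primary 1, secondary 2, 3, 5, 6, 7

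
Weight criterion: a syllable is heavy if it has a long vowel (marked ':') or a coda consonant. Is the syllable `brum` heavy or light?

`brum`: short vowel, closed (coda /m/). Closed → heavy.

heavy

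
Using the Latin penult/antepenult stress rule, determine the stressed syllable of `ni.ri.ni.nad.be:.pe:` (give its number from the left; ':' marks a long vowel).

5

Classical Latin: stress the penult if heavy (long vowel or closed), else the antepenult.
Weights: 4 nad H, 5 be: H, 6 pe: H.
The penult (syllable 5, be:) is heavy, so it takes stress.
Stress on syllable 5: ni.ri.ni.nad.ˈbe:.pe:.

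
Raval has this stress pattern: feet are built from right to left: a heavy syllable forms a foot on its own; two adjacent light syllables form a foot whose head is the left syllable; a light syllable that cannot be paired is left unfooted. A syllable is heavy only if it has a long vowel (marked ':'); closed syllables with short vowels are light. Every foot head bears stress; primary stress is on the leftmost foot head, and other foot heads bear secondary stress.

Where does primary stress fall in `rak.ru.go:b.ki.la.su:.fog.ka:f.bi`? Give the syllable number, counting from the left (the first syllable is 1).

1

Weights: 1 rak L, 2 ru L, 3 go:b H, 4 ki L, 5 la L, 6 su: H, 7 fog L, 8 ka:f H, 9 bi L.
Parse right to left (heavy = foot alone; LL = one foot; stranded L unfooted): (ˈrak.ru) (ˈgo:b) (ˈki.la) (ˈsu:) fog (ˈka:f) bi.
Foot heads: 1, 3, 4, 6, 8.
Primary stress on the leftmost head = syllable 1.
Primary stress: syllable 1 → ˈrak.ru.go:b.ki.la.su:.fog.ka:f.bi.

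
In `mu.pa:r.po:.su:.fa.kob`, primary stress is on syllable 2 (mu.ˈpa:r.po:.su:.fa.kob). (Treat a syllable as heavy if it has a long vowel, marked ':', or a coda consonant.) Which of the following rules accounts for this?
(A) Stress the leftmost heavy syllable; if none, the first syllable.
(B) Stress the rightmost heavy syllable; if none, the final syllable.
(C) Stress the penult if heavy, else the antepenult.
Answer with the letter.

Rule A → syllable 2 ✓.
Rule B → syllable 6 (observed: 2).
Rule C → syllable 4 (observed: 2).

A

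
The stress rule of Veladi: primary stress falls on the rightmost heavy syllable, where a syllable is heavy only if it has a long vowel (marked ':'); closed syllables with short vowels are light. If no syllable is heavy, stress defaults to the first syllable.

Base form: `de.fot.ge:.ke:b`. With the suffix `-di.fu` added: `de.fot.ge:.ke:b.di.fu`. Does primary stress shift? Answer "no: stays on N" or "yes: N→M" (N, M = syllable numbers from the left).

Base `de.fot.ge:.ke:b` (4 syllables):
  Weights: 1 de L, 2 fot L, 3 ge: H, 4 ke:b H.
  Heavy syllables in the domain: 3, 4. The rightmost is syllable 4 (ke:b).
  → primary stress on syllable 4.
Suffixed `de.fot.ge:.ke:b.di.fu` (6 syllables):
  Weights: 1 de L, 2 fot L, 3 ge: H, 4 ke:b H, 5 di L, 6 fu L.
  Heavy syllables in the domain: 3, 4. The rightmost is syllable 4 (ke:b).
  → primary stress on syllable 4.

no: stays on 4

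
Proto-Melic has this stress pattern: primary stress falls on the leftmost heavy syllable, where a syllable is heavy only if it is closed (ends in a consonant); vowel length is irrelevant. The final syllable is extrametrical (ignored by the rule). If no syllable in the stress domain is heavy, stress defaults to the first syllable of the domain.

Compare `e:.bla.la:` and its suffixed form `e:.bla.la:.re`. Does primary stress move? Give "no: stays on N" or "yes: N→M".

Base `e:.bla.la:` (3 syllables):
  The final syllable (3, la:) is extrametrical; the stress domain is syllables 1–2.
  Weights: 1 e: L, 2 bla L.
  No heavy syllable in the domain; default to the first syllable of the domain = syllable 1.
  → primary stress on syllable 1.
Suffixed `e:.bla.la:.re` (4 syllables):
  The final syllable (4, re) is extrametrical; the stress domain is syllables 1–3.
  Weights: 1 e: L, 2 bla L, 3 la: L.
  No heavy syllable in the domain; default to the first syllable of the domain = syllable 1.
  → primary stress on syllable 1.

no: stays on 1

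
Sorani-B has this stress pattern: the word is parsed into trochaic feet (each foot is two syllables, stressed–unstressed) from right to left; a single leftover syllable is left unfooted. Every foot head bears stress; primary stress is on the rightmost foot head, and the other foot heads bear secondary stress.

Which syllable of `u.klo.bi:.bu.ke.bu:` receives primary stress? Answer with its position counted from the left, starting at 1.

5

Parse right to left into trochaic (ˈσσ) feet: (ˈu.klo) (ˈbi:.bu) (ˈke.bu:).
Foot heads (stressed positions): 1, 3, 5.
End Rule Rightmost: primary stress on the rightmost head = syllable 5.
Primary stress: syllable 5 → u.klo.bi:.bu.ˈke.bu:.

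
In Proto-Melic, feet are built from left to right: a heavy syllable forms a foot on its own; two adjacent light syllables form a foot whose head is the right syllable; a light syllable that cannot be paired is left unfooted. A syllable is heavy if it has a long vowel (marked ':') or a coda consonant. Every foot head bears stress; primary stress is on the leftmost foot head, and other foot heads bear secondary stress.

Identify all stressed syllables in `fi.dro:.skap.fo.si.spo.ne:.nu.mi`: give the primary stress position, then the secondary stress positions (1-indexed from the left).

primary 2, secondary 3, 5, 7, 9

Weights: 1 fi L, 2 dro: H, 3 skap H, 4 fo L, 5 si L, 6 spo L, 7 ne: H, 8 nu L, 9 mi L.
Parse left to right (heavy = foot alone; LL = one foot; stranded L unfooted): fi (ˈdro:) (ˈskap) (fo.ˈsi) spo (ˈne:) (nu.ˈmi).
Foot heads: 2, 3, 5, 7, 9.
Primary stress on the leftmost head = syllable 2.
Secondary stress on 3, 5, 7, 9: fi.ˈdro:.ˌskap.fo.ˌsi.spo.ˌne:.nu.ˌmi.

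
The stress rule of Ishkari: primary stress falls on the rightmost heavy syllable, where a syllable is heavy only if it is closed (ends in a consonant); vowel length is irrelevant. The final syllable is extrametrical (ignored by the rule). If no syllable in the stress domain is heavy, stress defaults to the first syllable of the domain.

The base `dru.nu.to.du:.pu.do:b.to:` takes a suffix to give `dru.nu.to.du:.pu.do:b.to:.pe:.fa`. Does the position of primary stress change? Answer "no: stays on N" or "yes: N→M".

no: stays on 6

Base `dru.nu.to.du:.pu.do:b.to:` (7 syllables):
  The final syllable (7, to:) is extrametrical; the stress domain is syllables 1–6.
  Weights: 1 dru L, 2 nu L, 3 to L, 4 du: L, 5 pu L, 6 do:b H.
  Heavy syllables in the domain: 6. The rightmost is syllable 6 (do:b).
  → primary stress on syllable 6.
Suffixed `dru.nu.to.du:.pu.do:b.to:.pe:.fa` (9 syllables):
  The final syllable (9, fa) is extrametrical; the stress domain is syllables 1–8.
  Weights: 1 dru L, 2 nu L, 3 to L, 4 du: L, 5 pu L, 6 do:b H, 7 to: L, 8 pe: L.
  Heavy syllables in the domain: 6. The rightmost is syllable 6 (do:b).
  → primary stress on syllable 6.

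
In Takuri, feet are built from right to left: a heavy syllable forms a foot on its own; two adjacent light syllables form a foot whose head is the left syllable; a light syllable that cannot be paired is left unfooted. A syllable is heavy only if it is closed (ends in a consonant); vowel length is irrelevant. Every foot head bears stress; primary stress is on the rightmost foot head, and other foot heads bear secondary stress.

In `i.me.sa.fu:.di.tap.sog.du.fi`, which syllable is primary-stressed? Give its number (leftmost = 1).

Weights: 1 i L, 2 me L, 3 sa L, 4 fu: L, 5 di L, 6 tap H, 7 sog H, 8 du L, 9 fi L.
Parse right to left (heavy = foot alone; LL = one foot; stranded L unfooted): i (ˈme.sa) (ˈfu:.di) (ˈtap) (ˈsog) (ˈdu.fi).
Foot heads: 2, 4, 6, 7, 8.
Primary stress on the rightmost head = syllable 8.
Primary stress: syllable 8 → i.me.sa.fu:.di.tap.sog.ˈdu.fi.

8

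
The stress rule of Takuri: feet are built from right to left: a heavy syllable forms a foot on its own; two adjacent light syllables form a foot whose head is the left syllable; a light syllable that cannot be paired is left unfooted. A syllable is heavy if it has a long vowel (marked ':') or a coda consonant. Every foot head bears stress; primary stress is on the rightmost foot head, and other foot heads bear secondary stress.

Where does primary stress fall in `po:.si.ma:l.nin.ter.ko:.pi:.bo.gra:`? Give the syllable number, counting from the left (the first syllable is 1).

Weights: 1 po: H, 2 si L, 3 ma:l H, 4 nin H, 5 ter H, 6 ko: H, 7 pi: H, 8 bo L, 9 gra: H.
Parse right to left (heavy = foot alone; LL = one foot; stranded L unfooted): (ˈpo:) si (ˈma:l) (ˈnin) (ˈter) (ˈko:) (ˈpi:) bo (ˈgra:).
Foot heads: 1, 3, 4, 5, 6, 7, 9.
Primary stress on the rightmost head = syllable 9.
Primary stress: syllable 9 → po:.si.ma:l.nin.ter.ko:.pi:.bo.ˈgra:.

9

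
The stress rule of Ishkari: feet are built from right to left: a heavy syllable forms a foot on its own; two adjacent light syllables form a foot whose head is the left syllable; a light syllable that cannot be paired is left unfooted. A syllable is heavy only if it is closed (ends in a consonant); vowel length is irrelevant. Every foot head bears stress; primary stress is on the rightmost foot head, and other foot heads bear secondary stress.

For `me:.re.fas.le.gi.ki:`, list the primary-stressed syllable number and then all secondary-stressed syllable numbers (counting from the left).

Weights: 1 me: L, 2 re L, 3 fas H, 4 le L, 5 gi L, 6 ki: L.
Parse right to left (heavy = foot alone; LL = one foot; stranded L unfooted): (ˈme:.re) (ˈfas) le (ˈgi.ki:).
Foot heads: 1, 3, 5.
Primary stress on the rightmost head = syllable 5.
Secondary stress on 1, 3: ˌme:.re.ˌfas.le.ˈgi.ki:.

primary 5, secondary 1, 3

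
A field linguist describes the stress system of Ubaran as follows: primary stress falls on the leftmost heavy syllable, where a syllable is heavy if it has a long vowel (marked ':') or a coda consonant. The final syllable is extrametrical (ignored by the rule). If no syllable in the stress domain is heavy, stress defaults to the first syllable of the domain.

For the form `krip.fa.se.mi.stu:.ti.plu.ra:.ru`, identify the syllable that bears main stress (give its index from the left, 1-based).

The final syllable (9, ru) is extrametrical; the stress domain is syllables 1–8.
Weights: 1 krip H, 2 fa L, 3 se L, 4 mi L, 5 stu: H, 6 ti L, 7 plu L, 8 ra: H.
Heavy syllables in the domain: 1, 5, 8. The leftmost is syllable 1 (krip).
Primary stress: syllable 1 → ˈkrip.fa.se.mi.stu:.ti.plu.ra:.ru.

1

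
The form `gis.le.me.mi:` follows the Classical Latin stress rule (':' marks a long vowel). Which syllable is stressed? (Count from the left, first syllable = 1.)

2

Classical Latin: stress the penult if heavy (long vowel or closed), else the antepenult.
Weights: 2 le L, 3 me L, 4 mi: H.
The penult (syllable 3, me) is light, so stress falls on the antepenult (syllable 2, le).
Stress on syllable 2: gis.ˈle.me.mi:.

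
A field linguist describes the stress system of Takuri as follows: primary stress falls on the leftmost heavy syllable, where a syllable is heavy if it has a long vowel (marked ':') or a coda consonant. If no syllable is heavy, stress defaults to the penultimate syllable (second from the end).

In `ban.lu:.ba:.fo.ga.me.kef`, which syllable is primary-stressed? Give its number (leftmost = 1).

1

Weights: 1 ban H, 2 lu: H, 3 ba: H, 4 fo L, 5 ga L, 6 me L, 7 kef H.
Heavy syllables in the domain: 1, 2, 3, 7. The leftmost is syllable 1 (ban).
Primary stress: syllable 1 → ˈban.lu:.ba:.fo.ga.me.kef.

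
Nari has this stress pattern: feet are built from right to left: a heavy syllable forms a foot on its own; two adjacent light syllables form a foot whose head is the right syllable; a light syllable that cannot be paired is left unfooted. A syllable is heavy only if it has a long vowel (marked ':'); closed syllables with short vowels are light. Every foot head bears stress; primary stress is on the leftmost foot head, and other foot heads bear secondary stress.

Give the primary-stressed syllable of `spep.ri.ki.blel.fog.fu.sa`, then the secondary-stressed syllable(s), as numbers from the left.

Weights: 1 spep L, 2 ri L, 3 ki L, 4 blel L, 5 fog L, 6 fu L, 7 sa L.
Parse right to left (heavy = foot alone; LL = one foot; stranded L unfooted): spep (ri.ˈki) (blel.ˈfog) (fu.ˈsa).
Foot heads: 3, 5, 7.
Primary stress on the leftmost head = syllable 3.
Secondary stress on 5, 7: spep.ri.ˈki.blel.ˌfog.fu.ˌsa.

primary 3, secondary 5, 7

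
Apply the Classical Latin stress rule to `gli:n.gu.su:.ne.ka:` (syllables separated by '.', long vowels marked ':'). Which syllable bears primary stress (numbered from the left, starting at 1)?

3

Classical Latin: stress the penult if heavy (long vowel or closed), else the antepenult.
Weights: 3 su: H, 4 ne L, 5 ka: H.
The penult (syllable 4, ne) is light, so stress falls on the antepenult (syllable 3, su:).
Stress on syllable 3: gli:n.gu.ˈsu:.ne.ka:.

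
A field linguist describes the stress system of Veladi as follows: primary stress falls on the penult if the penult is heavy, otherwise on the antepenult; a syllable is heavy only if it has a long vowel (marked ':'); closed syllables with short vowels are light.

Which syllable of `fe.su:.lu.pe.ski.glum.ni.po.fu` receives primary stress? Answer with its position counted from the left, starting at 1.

Weights: 7 ni L, 8 po L, 9 fu L.
The penult (syllable 8, po) is light, so stress falls on the antepenult (syllable 7, ni).
Primary stress: syllable 7 → fe.su:.lu.pe.ski.glum.ˈni.po.fu.

7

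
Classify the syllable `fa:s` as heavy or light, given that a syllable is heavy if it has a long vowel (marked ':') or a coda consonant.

heavy

`fa:s`: long vowel, closed (coda /s/). Long vowel and closed → heavy.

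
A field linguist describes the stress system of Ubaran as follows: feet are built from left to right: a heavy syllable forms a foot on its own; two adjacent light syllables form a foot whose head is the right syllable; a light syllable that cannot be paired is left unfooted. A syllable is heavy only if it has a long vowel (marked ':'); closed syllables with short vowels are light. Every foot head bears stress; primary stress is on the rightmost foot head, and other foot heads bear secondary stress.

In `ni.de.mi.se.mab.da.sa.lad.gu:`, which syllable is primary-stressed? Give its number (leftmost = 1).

9

Weights: 1 ni L, 2 de L, 3 mi L, 4 se L, 5 mab L, 6 da L, 7 sa L, 8 lad L, 9 gu: H.
Parse left to right (heavy = foot alone; LL = one foot; stranded L unfooted): (ni.ˈde) (mi.ˈse) (mab.ˈda) (sa.ˈlad) (ˈgu:).
Foot heads: 2, 4, 6, 8, 9.
Primary stress on the rightmost head = syllable 9.
Primary stress: syllable 9 → ni.de.mi.se.mab.da.sa.lad.ˈgu:.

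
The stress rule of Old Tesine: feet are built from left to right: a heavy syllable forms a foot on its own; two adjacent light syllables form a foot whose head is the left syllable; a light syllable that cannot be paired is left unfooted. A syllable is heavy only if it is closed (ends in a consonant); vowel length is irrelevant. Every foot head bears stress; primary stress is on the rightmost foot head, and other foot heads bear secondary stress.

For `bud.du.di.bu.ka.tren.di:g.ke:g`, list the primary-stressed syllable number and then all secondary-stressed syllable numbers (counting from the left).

primary 8, secondary 1, 2, 4, 6, 7

Weights: 1 bud H, 2 du L, 3 di L, 4 bu L, 5 ka L, 6 tren H, 7 di:g H, 8 ke:g H.
Parse left to right (heavy = foot alone; LL = one foot; stranded L unfooted): (ˈbud) (ˈdu.di) (ˈbu.ka) (ˈtren) (ˈdi:g) (ˈke:g).
Foot heads: 1, 2, 4, 6, 7, 8.
Primary stress on the rightmost head = syllable 8.
Secondary stress on 1, 2, 4, 6, 7: ˌbud.ˌdu.di.ˌbu.ka.ˌtren.ˌdi:g.ˈke:g.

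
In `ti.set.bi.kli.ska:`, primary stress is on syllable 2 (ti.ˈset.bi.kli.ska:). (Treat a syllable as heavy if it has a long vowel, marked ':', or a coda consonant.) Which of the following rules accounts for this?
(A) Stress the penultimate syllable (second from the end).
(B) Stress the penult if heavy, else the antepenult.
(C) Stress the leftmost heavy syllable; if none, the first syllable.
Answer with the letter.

C

Rule A → syllable 4 (observed: 2).
Rule B → syllable 3 (observed: 2).
Rule C → syllable 2 ✓.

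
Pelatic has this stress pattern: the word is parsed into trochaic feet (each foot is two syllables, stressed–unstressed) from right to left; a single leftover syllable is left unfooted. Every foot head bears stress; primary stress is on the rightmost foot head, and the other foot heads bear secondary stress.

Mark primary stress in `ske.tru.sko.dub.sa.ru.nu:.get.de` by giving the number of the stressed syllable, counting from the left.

Parse right to left into trochaic (ˈσσ) feet: ske (ˈtru.sko) (ˈdub.sa) (ˈru.nu:) (ˈget.de). Syllable 1 is left unfooted.
Foot heads (stressed positions): 2, 4, 6, 8.
End Rule Rightmost: primary stress on the rightmost head = syllable 8.
Primary stress: syllable 8 → ske.tru.sko.dub.sa.ru.nu:.ˈget.de.

8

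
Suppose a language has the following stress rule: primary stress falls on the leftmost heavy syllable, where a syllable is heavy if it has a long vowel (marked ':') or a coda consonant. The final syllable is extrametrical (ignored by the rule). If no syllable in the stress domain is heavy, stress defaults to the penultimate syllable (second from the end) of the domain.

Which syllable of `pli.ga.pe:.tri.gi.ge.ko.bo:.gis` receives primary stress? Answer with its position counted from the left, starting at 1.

The final syllable (9, gis) is extrametrical; the stress domain is syllables 1–8.
Weights: 1 pli L, 2 ga L, 3 pe: H, 4 tri L, 5 gi L, 6 ge L, 7 ko L, 8 bo: H.
Heavy syllables in the domain: 3, 8. The leftmost is syllable 3 (pe:).
Primary stress: syllable 3 → pli.ga.ˈpe:.tri.gi.ge.ko.bo:.gis.

3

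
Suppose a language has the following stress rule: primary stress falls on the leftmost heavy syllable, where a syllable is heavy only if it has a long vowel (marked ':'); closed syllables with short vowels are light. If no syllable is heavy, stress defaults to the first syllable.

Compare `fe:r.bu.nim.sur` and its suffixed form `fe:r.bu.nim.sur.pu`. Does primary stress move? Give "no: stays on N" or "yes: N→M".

no: stays on 1

Base `fe:r.bu.nim.sur` (4 syllables):
  Weights: 1 fe:r H, 2 bu L, 3 nim L, 4 sur L.
  Heavy syllables in the domain: 1. The leftmost is syllable 1 (fe:r).
  → primary stress on syllable 1.
Suffixed `fe:r.bu.nim.sur.pu` (5 syllables):
  Weights: 1 fe:r H, 2 bu L, 3 nim L, 4 sur L, 5 pu L.
  Heavy syllables in the domain: 1. The leftmost is syllable 1 (fe:r).
  → primary stress on syllable 1.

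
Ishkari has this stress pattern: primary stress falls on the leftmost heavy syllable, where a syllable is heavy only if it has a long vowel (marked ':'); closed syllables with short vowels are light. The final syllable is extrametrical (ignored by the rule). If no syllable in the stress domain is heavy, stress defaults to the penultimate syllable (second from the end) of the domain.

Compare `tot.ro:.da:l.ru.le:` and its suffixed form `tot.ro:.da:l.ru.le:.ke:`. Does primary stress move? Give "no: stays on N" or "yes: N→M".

no: stays on 2

Base `tot.ro:.da:l.ru.le:` (5 syllables):
  The final syllable (5, le:) is extrametrical; the stress domain is syllables 1–4.
  Weights: 1 tot L, 2 ro: H, 3 da:l H, 4 ru L.
  Heavy syllables in the domain: 2, 3. The leftmost is syllable 2 (ro:).
  → primary stress on syllable 2.
Suffixed `tot.ro:.da:l.ru.le:.ke:` (6 syllables):
  The final syllable (6, ke:) is extrametrical; the stress domain is syllables 1–5.
  Weights: 1 tot L, 2 ro: H, 3 da:l H, 4 ru L, 5 le: H.
  Heavy syllables in the domain: 2, 3, 5. The leftmost is syllable 2 (ro:).
  → primary stress on syllable 2.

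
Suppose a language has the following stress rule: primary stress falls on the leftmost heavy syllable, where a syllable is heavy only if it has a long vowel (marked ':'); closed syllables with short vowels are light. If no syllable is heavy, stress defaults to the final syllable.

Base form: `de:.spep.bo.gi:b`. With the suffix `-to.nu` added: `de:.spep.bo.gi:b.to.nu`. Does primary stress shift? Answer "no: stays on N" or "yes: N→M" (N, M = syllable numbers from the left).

Base `de:.spep.bo.gi:b` (4 syllables):
  Weights: 1 de: H, 2 spep L, 3 bo L, 4 gi:b H.
  Heavy syllables in the domain: 1, 4. The leftmost is syllable 1 (de:).
  → primary stress on syllable 1.
Suffixed `de:.spep.bo.gi:b.to.nu` (6 syllables):
  Weights: 1 de: H, 2 spep L, 3 bo L, 4 gi:b H, 5 to L, 6 nu L.
  Heavy syllables in the domain: 1, 4. The leftmost is syllable 1 (de:).
  → primary stress on syllable 1.

no: stays on 1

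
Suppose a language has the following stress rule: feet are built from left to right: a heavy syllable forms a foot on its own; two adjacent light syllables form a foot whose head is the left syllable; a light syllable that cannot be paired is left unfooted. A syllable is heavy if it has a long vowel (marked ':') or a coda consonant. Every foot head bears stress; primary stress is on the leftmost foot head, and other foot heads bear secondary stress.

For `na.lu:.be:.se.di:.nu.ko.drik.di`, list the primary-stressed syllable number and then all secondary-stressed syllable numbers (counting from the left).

primary 2, secondary 3, 5, 6, 8

Weights: 1 na L, 2 lu: H, 3 be: H, 4 se L, 5 di: H, 6 nu L, 7 ko L, 8 drik H, 9 di L.
Parse left to right (heavy = foot alone; LL = one foot; stranded L unfooted): na (ˈlu:) (ˈbe:) se (ˈdi:) (ˈnu.ko) (ˈdrik) di.
Foot heads: 2, 3, 5, 6, 8.
Primary stress on the leftmost head = syllable 2.
Secondary stress on 3, 5, 6, 8: na.ˈlu:.ˌbe:.se.ˌdi:.ˌnu.ko.ˌdrik.di.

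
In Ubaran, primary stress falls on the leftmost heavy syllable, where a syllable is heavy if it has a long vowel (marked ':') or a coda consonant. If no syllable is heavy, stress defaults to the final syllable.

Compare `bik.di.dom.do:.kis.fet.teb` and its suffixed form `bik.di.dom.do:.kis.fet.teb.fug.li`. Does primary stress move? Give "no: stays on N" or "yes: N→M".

no: stays on 1

Base `bik.di.dom.do:.kis.fet.teb` (7 syllables):
  Weights: 1 bik H, 2 di L, 3 dom H, 4 do: H, 5 kis H, 6 fet H, 7 teb H.
  Heavy syllables in the domain: 1, 3, 4, 5, 6, 7. The leftmost is syllable 1 (bik).
  → primary stress on syllable 1.
Suffixed `bik.di.dom.do:.kis.fet.teb.fug.li` (9 syllables):
  Weights: 1 bik H, 2 di L, 3 dom H, 4 do: H, 5 kis H, 6 fet H, 7 teb H, 8 fug H, 9 li L.
  Heavy syllables in the domain: 1, 3, 4, 5, 6, 7, 8. The leftmost is syllable 1 (bik).
  → primary stress on syllable 1.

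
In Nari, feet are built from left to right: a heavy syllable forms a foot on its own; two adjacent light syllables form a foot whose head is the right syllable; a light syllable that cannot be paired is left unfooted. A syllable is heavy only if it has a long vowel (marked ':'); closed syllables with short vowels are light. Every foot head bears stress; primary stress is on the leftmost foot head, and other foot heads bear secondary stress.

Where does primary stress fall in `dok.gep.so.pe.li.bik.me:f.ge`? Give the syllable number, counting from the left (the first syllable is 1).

Weights: 1 dok L, 2 gep L, 3 so L, 4 pe L, 5 li L, 6 bik L, 7 me:f H, 8 ge L.
Parse left to right (heavy = foot alone; LL = one foot; stranded L unfooted): (dok.ˈgep) (so.ˈpe) (li.ˈbik) (ˈme:f) ge.
Foot heads: 2, 4, 6, 7.
Primary stress on the leftmost head = syllable 2.
Primary stress: syllable 2 → dok.ˈgep.so.pe.li.bik.me:f.ge.

2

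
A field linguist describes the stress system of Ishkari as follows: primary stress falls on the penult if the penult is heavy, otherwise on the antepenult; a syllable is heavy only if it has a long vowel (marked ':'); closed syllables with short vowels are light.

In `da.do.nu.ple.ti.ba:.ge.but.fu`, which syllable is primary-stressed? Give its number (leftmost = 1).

7

Weights: 7 ge L, 8 but L, 9 fu L.
The penult (syllable 8, but) is light, so stress falls on the antepenult (syllable 7, ge).
Primary stress: syllable 7 → da.do.nu.ple.ti.ba:.ˈge.but.fu.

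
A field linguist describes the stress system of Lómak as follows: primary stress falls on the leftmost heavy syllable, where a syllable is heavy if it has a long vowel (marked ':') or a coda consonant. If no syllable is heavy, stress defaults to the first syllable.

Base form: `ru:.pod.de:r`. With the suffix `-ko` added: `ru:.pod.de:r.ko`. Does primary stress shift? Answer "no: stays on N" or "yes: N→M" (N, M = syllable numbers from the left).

Base `ru:.pod.de:r` (3 syllables):
  Weights: 1 ru: H, 2 pod H, 3 de:r H.
  Heavy syllables in the domain: 1, 2, 3. The leftmost is syllable 1 (ru:).
  → primary stress on syllable 1.
Suffixed `ru:.pod.de:r.ko` (4 syllables):
  Weights: 1 ru: H, 2 pod H, 3 de:r H, 4 ko L.
  Heavy syllables in the domain: 1, 2, 3. The leftmost is syllable 1 (ru:).
  → primary stress on syllable 1.

no: stays on 1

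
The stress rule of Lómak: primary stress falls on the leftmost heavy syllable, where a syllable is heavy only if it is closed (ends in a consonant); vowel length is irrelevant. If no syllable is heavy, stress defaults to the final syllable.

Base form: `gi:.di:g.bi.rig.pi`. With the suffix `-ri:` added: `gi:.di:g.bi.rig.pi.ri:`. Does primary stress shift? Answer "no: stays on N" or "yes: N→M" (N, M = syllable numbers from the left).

Base `gi:.di:g.bi.rig.pi` (5 syllables):
  Weights: 1 gi: L, 2 di:g H, 3 bi L, 4 rig H, 5 pi L.
  Heavy syllables in the domain: 2, 4. The leftmost is syllable 2 (di:g).
  → primary stress on syllable 2.
Suffixed `gi:.di:g.bi.rig.pi.ri:` (6 syllables):
  Weights: 1 gi: L, 2 di:g H, 3 bi L, 4 rig H, 5 pi L, 6 ri: L.
  Heavy syllables in the domain: 2, 4. The leftmost is syllable 2 (di:g).
  → primary stress on syllable 2.

no: stays on 2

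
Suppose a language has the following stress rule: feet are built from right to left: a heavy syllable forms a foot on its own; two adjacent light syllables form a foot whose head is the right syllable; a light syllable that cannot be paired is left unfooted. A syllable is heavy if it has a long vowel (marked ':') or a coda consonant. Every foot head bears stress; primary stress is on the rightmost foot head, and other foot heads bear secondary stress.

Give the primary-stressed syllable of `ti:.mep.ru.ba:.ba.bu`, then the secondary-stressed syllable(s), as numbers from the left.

primary 6, secondary 1, 2, 4

Weights: 1 ti: H, 2 mep H, 3 ru L, 4 ba: H, 5 ba L, 6 bu L.
Parse right to left (heavy = foot alone; LL = one foot; stranded L unfooted): (ˈti:) (ˈmep) ru (ˈba:) (ba.ˈbu).
Foot heads: 1, 2, 4, 6.
Primary stress on the rightmost head = syllable 6.
Secondary stress on 1, 2, 4: ˌti:.ˌmep.ru.ˌba:.ba.ˈbu.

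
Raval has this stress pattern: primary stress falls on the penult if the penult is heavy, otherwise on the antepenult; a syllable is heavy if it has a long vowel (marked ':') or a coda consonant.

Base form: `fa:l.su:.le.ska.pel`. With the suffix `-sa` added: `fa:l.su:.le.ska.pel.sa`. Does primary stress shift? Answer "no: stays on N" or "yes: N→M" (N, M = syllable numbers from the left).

yes: 3→5

Base `fa:l.su:.le.ska.pel` (5 syllables):
  Weights: 3 le L, 4 ska L, 5 pel H.
  The penult (syllable 4, ska) is light, so stress falls on the antepenult (syllable 3, le).
  → primary stress on syllable 3.
Suffixed `fa:l.su:.le.ska.pel.sa` (6 syllables):
  Weights: 4 ska L, 5 pel H, 6 sa L.
  The penult (syllable 5, pel) is heavy, so it takes stress.
  → primary stress on syllable 5.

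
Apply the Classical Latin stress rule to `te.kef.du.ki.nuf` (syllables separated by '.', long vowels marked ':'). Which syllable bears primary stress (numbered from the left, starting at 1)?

Classical Latin: stress the penult if heavy (long vowel or closed), else the antepenult.
Weights: 3 du L, 4 ki L, 5 nuf H.
The penult (syllable 4, ki) is light, so stress falls on the antepenult (syllable 3, du).
Stress on syllable 3: te.kef.ˈdu.ki.nuf.

3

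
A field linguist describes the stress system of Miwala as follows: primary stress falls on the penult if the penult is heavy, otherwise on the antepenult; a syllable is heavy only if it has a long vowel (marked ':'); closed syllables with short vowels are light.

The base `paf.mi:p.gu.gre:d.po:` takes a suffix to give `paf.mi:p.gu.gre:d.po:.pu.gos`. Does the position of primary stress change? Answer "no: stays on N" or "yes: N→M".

Base `paf.mi:p.gu.gre:d.po:` (5 syllables):
  Weights: 3 gu L, 4 gre:d H, 5 po: H.
  The penult (syllable 4, gre:d) is heavy, so it takes stress.
  → primary stress on syllable 4.
Suffixed `paf.mi:p.gu.gre:d.po:.pu.gos` (7 syllables):
  Weights: 5 po: H, 6 pu L, 7 gos L.
  The penult (syllable 6, pu) is light, so stress falls on the antepenult (syllable 5, po:).
  → primary stress on syllable 5.

yes: 4→5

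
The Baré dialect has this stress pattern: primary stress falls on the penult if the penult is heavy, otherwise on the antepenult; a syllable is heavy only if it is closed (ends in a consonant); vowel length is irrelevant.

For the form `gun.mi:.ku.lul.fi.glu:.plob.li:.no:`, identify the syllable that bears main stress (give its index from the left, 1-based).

7

Weights: 7 plob H, 8 li: L, 9 no: L.
The penult (syllable 8, li:) is light, so stress falls on the antepenult (syllable 7, plob).
Primary stress: syllable 7 → gun.mi:.ku.lul.fi.glu:.ˈplob.li:.no:.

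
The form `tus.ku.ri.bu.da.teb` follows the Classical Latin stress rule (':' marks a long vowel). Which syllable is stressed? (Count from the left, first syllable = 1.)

Classical Latin: stress the penult if heavy (long vowel or closed), else the antepenult.
Weights: 4 bu L, 5 da L, 6 teb H.
The penult (syllable 5, da) is light, so stress falls on the antepenult (syllable 4, bu).
Stress on syllable 4: tus.ku.ri.ˈbu.da.teb.

4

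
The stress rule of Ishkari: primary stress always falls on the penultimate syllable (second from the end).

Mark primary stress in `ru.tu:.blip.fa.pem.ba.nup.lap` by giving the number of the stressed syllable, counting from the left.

The word has 8 syllables; the penultimate syllable (second from the end) is syllable 7 (nup).
Primary stress: syllable 7 → ru.tu:.blip.fa.pem.ba.ˈnup.lap.

7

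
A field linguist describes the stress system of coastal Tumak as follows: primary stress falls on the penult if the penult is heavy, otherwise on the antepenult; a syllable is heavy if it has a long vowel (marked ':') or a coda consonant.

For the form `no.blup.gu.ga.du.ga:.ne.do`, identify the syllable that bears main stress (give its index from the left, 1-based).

Weights: 6 ga: H, 7 ne L, 8 do L.
The penult (syllable 7, ne) is light, so stress falls on the antepenult (syllable 6, ga:).
Primary stress: syllable 6 → no.blup.gu.ga.du.ˈga:.ne.do.

6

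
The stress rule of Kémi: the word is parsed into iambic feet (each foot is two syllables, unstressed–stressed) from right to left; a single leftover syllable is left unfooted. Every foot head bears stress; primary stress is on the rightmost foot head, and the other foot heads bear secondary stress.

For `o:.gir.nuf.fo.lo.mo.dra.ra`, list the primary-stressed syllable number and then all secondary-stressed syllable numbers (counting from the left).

Parse right to left into iambic (σˈσ) feet: (o:.ˈgir) (nuf.ˈfo) (lo.ˈmo) (dra.ˈra).
Foot heads (stressed positions): 2, 4, 6, 8.
End Rule Rightmost: primary stress on the rightmost head = syllable 8.
Secondary stress on 2, 4, 6: o:.ˌgir.nuf.ˌfo.lo.ˌmo.dra.ˈra.

primary 8, secondary 2, 4, 6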